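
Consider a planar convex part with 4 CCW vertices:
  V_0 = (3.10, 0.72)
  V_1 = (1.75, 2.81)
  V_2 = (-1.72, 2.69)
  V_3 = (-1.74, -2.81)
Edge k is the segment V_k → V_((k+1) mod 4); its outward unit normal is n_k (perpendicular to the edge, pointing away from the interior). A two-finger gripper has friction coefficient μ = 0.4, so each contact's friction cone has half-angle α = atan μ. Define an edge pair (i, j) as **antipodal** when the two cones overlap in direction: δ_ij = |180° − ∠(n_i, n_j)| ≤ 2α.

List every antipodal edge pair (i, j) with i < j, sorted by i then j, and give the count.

α = atan 0.4 = 21.80°;  2α = 43.60°
n_0 = (+0.8400, +0.5426)
n_1 = (-0.0346, +0.9994)
n_2 = (-1.0000, +0.0036)
n_3 = (+0.5893, -0.8079)
  (0,1): δ = 120.88°  ·
  (0,2): δ = 33.07°  ✓
  (0,3): δ = 93.24°  ·
  (1,2): δ = 92.19°  ·
  (1,3): δ = 34.12°  ✓
  (2,3): δ = 53.69°  ·
antipodal pairs: 2

count = 2; pairs: (0,2), (1,3)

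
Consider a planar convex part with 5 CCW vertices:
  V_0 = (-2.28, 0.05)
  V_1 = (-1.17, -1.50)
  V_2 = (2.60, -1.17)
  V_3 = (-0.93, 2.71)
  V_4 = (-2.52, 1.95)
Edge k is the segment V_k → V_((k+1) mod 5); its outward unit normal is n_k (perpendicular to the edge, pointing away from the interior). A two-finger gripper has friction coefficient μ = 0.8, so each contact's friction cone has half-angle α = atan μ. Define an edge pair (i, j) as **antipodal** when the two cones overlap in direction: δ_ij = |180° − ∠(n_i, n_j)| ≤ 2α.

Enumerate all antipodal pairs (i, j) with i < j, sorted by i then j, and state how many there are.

count = 4; pairs: (0,2), (1,2), (1,3), (2,4)

α = atan 0.8 = 38.66°;  2α = 77.32°
n_0 = (-0.8130, -0.5822)
n_1 = (+0.0872, -0.9962)
n_2 = (+0.7397, +0.6730)
n_3 = (-0.4313, +0.9022)
n_4 = (-0.9921, -0.1253)
  (0,1): δ = 120.61°  ·
  (0,2): δ = 6.69°  ✓
  (0,3): δ = 79.94°  ·
  (0,4): δ = 151.59°  ·
  (1,2): δ = 52.71°  ✓
  (1,3): δ = 20.54°  ✓
  (1,4): δ = 92.20°  ·
  (2,3): δ = 106.75°  ·
  (2,4): δ = 35.10°  ✓
  (3,4): δ = 108.35°  ·
antipodal pairs: 4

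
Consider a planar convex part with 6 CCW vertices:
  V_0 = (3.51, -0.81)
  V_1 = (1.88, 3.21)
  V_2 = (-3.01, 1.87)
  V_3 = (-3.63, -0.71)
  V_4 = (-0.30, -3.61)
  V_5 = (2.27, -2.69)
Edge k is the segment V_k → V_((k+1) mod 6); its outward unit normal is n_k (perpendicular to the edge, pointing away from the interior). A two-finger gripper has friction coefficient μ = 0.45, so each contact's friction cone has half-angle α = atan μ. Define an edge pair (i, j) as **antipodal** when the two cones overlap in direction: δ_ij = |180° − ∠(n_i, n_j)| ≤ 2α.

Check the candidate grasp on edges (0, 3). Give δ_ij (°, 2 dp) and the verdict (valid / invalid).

α = atan 0.45 = 24.23°;  2α = 48.46°
edge 0: e_0 = (-1.63, +4.02);  n_0 = (+0.9267, +0.3758)
edge 3: e_3 = (+3.33, -2.90);  n_3 = (-0.6567, -0.7541)
∠(n_0, n_3) = 153.12°
δ = |180° − 153.12°| = 26.88°
26.88° ≤ 2α = 48.46°  →  valid

δ = 26.88°, valid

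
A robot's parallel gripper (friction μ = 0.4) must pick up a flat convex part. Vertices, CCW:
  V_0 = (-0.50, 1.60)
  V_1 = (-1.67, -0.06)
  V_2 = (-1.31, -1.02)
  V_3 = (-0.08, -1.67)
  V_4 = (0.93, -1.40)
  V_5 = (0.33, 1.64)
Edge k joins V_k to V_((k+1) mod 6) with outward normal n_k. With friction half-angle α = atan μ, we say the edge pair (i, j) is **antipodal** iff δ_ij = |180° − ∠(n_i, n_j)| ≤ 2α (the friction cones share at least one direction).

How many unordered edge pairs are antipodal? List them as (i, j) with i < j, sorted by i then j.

α = atan 0.4 = 21.80°;  2α = 43.60°
n_0 = (-0.8174, +0.5761)
n_1 = (-0.9363, -0.3511)
n_2 = (-0.4672, -0.8841)
n_3 = (+0.2583, -0.9661)
n_4 = (+0.9811, +0.1936)
n_5 = (-0.0481, +0.9988)
  (0,1): δ = 124.27°  ·
  (0,2): δ = 82.68°  ·
  (0,3): δ = 39.86°  ✓
  (0,4): δ = 46.34°  ·
  (0,5): δ = 127.94°  ·
  (1,2): δ = 138.41°  ·
  (1,3): δ = 95.59°  ·
  (1,4): δ = 9.39°  ✓
  (1,5): δ = 72.20°  ·
  (2,3): δ = 137.18°  ·
  (2,4): δ = 50.98°  ·
  (2,5): δ = 30.61°  ✓
  (3,4): δ = 93.80°  ·
  (3,5): δ = 12.21°  ✓
  (4,5): δ = 98.41°  ·
antipodal pairs: 4

count = 4; pairs: (0,3), (1,4), (2,5), (3,5)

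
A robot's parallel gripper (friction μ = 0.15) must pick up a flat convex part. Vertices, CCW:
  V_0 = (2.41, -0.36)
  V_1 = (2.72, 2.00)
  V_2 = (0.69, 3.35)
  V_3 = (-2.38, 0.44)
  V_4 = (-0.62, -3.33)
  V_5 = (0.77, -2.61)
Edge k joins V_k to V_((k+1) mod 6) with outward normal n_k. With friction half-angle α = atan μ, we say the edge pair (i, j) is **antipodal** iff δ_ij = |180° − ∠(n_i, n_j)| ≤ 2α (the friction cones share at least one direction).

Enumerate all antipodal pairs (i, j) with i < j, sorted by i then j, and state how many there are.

α = atan 0.15 = 8.53°;  2α = 17.06°
n_0 = (+0.9915, -0.1302)
n_1 = (+0.5538, +0.8327)
n_2 = (-0.6879, +0.7258)
n_3 = (-0.9061, -0.4230)
n_4 = (+0.4599, -0.8879)
n_5 = (+0.8081, -0.5890)
  (0,1): δ = 116.14°  ·
  (0,2): δ = 39.05°  ·
  (0,3): δ = 32.51°  ·
  (0,4): δ = 124.87°  ·
  (0,5): δ = 151.40°  ·
  (1,2): δ = 102.91°  ·
  (1,3): δ = 31.35°  ·
  (1,4): δ = 61.01°  ·
  (1,5): δ = 87.54°  ·
  (2,3): δ = 108.44°  ·
  (2,4): δ = 16.08°  ✓
  (2,5): δ = 10.44°  ✓
  (3,4): δ = 87.64°  ·
  (3,5): δ = 61.11°  ·
  (4,5): δ = 153.47°  ·
antipodal pairs: 2

count = 2; pairs: (2,4), (2,5)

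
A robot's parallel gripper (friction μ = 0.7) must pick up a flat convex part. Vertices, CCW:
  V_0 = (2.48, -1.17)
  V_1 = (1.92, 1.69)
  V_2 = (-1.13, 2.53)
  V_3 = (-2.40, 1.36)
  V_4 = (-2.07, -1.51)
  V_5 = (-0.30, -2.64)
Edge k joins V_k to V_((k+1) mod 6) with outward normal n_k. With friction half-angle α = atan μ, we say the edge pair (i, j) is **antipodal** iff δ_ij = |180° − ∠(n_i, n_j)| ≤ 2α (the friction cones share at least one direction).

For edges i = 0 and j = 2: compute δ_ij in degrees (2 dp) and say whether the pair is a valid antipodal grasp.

δ = 58.43°, valid

α = atan 0.7 = 34.99°;  2α = 69.98°
edge 0: e_0 = (-0.56, +2.86);  n_0 = (+0.9814, +0.1922)
edge 2: e_2 = (-1.27, -1.17);  n_2 = (-0.6776, +0.7355)
∠(n_0, n_2) = 121.57°
δ = |180° − 121.57°| = 58.43°
58.43° ≤ 2α = 69.98°  →  valid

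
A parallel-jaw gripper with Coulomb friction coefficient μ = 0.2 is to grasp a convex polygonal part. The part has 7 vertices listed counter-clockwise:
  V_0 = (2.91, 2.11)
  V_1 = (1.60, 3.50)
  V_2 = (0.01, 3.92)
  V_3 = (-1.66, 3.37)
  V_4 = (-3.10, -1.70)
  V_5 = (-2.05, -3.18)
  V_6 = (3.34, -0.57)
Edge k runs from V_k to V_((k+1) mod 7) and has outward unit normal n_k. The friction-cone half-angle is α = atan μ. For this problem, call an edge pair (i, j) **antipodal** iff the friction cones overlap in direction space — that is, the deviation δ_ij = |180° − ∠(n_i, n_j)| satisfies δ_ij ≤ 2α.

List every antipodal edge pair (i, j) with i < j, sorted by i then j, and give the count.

α = atan 0.2 = 11.31°;  2α = 22.62°
n_0 = (+0.7277, +0.6859)
n_1 = (+0.2554, +0.9668)
n_2 = (-0.3128, +0.9498)
n_3 = (-0.9620, +0.2732)
n_4 = (-0.8156, -0.5786)
n_5 = (+0.4358, -0.9000)
n_6 = (+0.9874, +0.1584)
  (0,1): δ = 148.10°  ·
  (0,2): δ = 115.07°  ·
  (0,3): δ = 59.16°  ·
  (0,4): δ = 7.95°  ✓
  (0,5): δ = 72.53°  ·
  (0,6): δ = 145.81°  ·
  (1,2): δ = 146.97°  ·
  (1,3): δ = 91.06°  ·
  (1,4): δ = 39.85°  ·
  (1,5): δ = 40.63°  ·
  (1,6): δ = 113.91°  ·
  (2,3): δ = 124.08°  ·
  (2,4): δ = 72.87°  ·
  (2,5): δ = 7.61°  ✓
  (2,6): δ = 80.89°  ·
  (3,4): δ = 128.79°  ·
  (3,5): δ = 48.31°  ·
  (3,6): δ = 24.97°  ·
  (4,5): δ = 99.52°  ·
  (4,6): δ = 26.24°  ·
  (5,6): δ = 106.72°  ·
antipodal pairs: 2

count = 2; pairs: (0,4), (2,5)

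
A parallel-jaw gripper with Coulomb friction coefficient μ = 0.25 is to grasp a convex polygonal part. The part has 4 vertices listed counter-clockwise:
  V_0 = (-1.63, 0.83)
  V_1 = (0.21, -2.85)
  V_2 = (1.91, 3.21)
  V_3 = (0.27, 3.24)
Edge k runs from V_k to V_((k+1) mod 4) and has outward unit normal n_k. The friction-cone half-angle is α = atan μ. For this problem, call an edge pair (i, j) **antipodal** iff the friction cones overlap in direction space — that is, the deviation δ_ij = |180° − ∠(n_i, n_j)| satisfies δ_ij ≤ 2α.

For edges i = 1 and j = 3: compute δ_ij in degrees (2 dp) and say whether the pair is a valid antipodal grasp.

α = atan 0.25 = 14.04°;  2α = 28.07°
edge 1: e_1 = (+1.70, +6.06);  n_1 = (+0.9628, -0.2701)
edge 3: e_3 = (-1.90, -2.41);  n_3 = (-0.7853, +0.6191)
∠(n_1, n_3) = 157.42°
δ = |180° − 157.42°| = 22.58°
22.58° ≤ 2α = 28.07°  →  valid

δ = 22.58°, valid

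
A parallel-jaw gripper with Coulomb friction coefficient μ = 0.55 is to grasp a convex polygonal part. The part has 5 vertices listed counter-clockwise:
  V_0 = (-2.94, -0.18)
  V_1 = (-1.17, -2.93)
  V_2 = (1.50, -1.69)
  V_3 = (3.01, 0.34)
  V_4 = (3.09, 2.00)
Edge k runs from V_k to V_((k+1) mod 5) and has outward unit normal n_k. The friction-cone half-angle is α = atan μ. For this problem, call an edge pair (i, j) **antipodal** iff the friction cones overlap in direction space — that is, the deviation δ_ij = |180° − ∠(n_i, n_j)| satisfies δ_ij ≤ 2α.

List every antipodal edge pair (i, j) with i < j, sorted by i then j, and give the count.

count = 3; pairs: (0,3), (1,4), (2,4)

α = atan 0.55 = 28.81°;  2α = 57.62°
n_0 = (-0.8409, -0.5412)
n_1 = (+0.4212, -0.9070)
n_2 = (+0.8024, -0.5968)
n_3 = (+0.9988, -0.0481)
n_4 = (-0.3400, +0.9404)
  (0,1): δ = 97.86°  ·
  (0,2): δ = 69.41°  ·
  (0,3): δ = 35.53°  ✓
  (0,4): δ = 77.11°  ·
  (1,2): δ = 151.55°  ·
  (1,3): δ = 117.67°  ·
  (1,4): δ = 5.03°  ✓
  (2,3): δ = 146.12°  ·
  (2,4): δ = 33.48°  ✓
  (3,4): δ = 67.36°  ·
antipodal pairs: 3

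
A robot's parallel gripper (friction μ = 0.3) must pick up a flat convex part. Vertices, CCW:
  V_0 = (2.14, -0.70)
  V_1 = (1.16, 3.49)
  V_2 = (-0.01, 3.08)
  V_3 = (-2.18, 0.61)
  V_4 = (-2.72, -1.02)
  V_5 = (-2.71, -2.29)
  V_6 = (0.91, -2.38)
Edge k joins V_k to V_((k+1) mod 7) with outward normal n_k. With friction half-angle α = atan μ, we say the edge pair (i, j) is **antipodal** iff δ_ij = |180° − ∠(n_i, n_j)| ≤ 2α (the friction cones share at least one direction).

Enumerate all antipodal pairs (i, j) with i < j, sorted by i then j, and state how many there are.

α = atan 0.3 = 16.70°;  2α = 33.40°
n_0 = (+0.9737, +0.2277)
n_1 = (-0.3307, +0.9437)
n_2 = (-0.7513, +0.6600)
n_3 = (-0.9493, +0.3145)
n_4 = (-1.0000, -0.0079)
n_5 = (-0.0249, -0.9997)
n_6 = (+0.8069, -0.5907)
  (0,1): δ = 83.85°  ·
  (0,2): δ = 54.46°  ·
  (0,3): δ = 31.49°  ✓
  (0,4): δ = 12.71°  ✓
  (0,5): δ = 75.41°  ·
  (0,6): δ = 130.63°  ·
  (1,2): δ = 150.61°  ·
  (1,3): δ = 127.64°  ·
  (1,4): δ = 108.86°  ·
  (1,5): δ = 20.74°  ✓
  (1,6): δ = 34.48°  ·
  (2,3): δ = 157.03°  ·
  (2,4): δ = 138.25°  ·
  (2,5): δ = 50.12°  ·
  (2,6): δ = 5.09°  ✓
  (3,4): δ = 161.22°  ·
  (3,5): δ = 73.09°  ·
  (3,6): δ = 17.88°  ✓
  (4,5): δ = 91.88°  ·
  (4,6): δ = 36.66°  ·
  (5,6): δ = 124.79°  ·
antipodal pairs: 5

count = 5; pairs: (0,3), (0,4), (1,5), (2,6), (3,6)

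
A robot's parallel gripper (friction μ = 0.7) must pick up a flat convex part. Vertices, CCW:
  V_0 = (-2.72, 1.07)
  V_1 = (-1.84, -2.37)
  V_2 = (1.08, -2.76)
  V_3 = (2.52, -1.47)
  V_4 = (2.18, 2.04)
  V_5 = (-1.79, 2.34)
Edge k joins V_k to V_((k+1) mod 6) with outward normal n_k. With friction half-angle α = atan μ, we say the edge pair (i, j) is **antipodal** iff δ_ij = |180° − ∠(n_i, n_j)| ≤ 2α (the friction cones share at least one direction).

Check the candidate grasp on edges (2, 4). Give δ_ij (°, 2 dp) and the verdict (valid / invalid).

δ = 46.18°, valid

α = atan 0.7 = 34.99°;  2α = 69.98°
edge 2: e_2 = (+1.44, +1.29);  n_2 = (+0.6672, -0.7448)
edge 4: e_4 = (-3.97, +0.30);  n_4 = (+0.0754, +0.9972)
∠(n_2, n_4) = 133.82°
δ = |180° − 133.82°| = 46.18°
46.18° ≤ 2α = 69.98°  →  valid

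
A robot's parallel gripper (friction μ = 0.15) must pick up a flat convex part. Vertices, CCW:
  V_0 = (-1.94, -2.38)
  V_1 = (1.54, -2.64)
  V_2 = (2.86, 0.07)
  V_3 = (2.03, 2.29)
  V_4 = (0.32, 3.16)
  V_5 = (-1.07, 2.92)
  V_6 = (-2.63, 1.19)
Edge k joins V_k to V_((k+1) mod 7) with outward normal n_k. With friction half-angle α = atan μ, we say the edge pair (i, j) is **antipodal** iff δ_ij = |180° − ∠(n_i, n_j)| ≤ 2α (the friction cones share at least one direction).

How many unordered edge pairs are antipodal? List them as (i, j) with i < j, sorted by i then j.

count = 3; pairs: (0,4), (1,5), (2,6)

α = atan 0.15 = 8.53°;  2α = 17.06°
n_0 = (-0.0745, -0.9972)
n_1 = (+0.8990, -0.4379)
n_2 = (+0.9367, +0.3502)
n_3 = (+0.4535, +0.8913)
n_4 = (-0.1701, +0.9854)
n_5 = (-0.7427, +0.6697)
n_6 = (-0.9818, -0.1898)
  (0,1): δ = 111.70°  ·
  (0,2): δ = 65.23°  ·
  (0,3): δ = 22.69°  ·
  (0,4): δ = 14.07°  ✓
  (0,5): δ = 52.23°  ·
  (0,6): δ = 105.21°  ·
  (1,2): δ = 133.53°  ·
  (1,3): δ = 91.00°  ·
  (1,4): δ = 54.23°  ·
  (1,5): δ = 16.07°  ✓
  (1,6): δ = 36.91°  ·
  (2,3): δ = 137.47°  ·
  (2,4): δ = 100.70°  ·
  (2,5): δ = 62.54°  ·
  (2,6): δ = 9.56°  ✓
  (3,4): δ = 143.24°  ·
  (3,5): δ = 105.08°  ·
  (3,6): δ = 52.10°  ·
  (4,5): δ = 141.84°  ·
  (4,6): δ = 88.86°  ·
  (5,6): δ = 127.02°  ·
antipodal pairs: 3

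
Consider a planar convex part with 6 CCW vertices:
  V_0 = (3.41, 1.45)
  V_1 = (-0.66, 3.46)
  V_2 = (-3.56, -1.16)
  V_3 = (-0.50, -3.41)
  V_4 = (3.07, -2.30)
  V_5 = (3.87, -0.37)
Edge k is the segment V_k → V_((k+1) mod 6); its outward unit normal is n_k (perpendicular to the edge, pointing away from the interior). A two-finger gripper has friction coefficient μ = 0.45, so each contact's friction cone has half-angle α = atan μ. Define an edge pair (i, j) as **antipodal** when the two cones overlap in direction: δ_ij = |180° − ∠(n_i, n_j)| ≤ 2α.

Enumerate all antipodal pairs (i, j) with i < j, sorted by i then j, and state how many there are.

α = atan 0.45 = 24.23°;  2α = 48.46°
n_0 = (+0.4428, +0.8966)
n_1 = (-0.8470, +0.5316)
n_2 = (-0.5924, -0.8057)
n_3 = (+0.2969, -0.9549)
n_4 = (+0.9238, -0.3829)
n_5 = (+0.9695, +0.2450)
  (0,1): δ = 95.83°  ·
  (0,2): δ = 10.04°  ✓
  (0,3): δ = 43.55°  ✓
  (0,4): δ = 93.77°  ·
  (0,5): δ = 130.47°  ·
  (1,2): δ = 94.21°  ·
  (1,3): δ = 40.61°  ✓
  (1,4): δ = 9.60°  ✓
  (1,5): δ = 46.30°  ✓
  (2,3): δ = 126.40°  ·
  (2,4): δ = 76.19°  ·
  (2,5): δ = 39.49°  ✓
  (3,4): δ = 129.79°  ·
  (3,5): δ = 93.09°  ·
  (4,5): δ = 143.30°  ·
antipodal pairs: 6

count = 6; pairs: (0,2), (0,3), (1,3), (1,4), (1,5), (2,5)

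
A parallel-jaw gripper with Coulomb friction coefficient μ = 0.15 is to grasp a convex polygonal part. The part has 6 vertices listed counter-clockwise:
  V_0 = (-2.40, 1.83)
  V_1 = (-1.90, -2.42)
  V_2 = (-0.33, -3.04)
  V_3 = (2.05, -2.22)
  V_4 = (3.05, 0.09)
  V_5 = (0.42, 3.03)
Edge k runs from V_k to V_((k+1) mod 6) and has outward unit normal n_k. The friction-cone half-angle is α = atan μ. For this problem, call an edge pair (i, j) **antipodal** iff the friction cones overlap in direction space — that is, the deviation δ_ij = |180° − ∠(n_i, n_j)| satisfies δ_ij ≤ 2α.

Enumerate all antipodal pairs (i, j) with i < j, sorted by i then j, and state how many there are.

α = atan 0.15 = 8.53°;  2α = 17.06°
n_0 = (-0.9932, -0.1168)
n_1 = (-0.3673, -0.9301)
n_2 = (+0.3257, -0.9455)
n_3 = (+0.9177, -0.3973)
n_4 = (+0.7453, +0.6667)
n_5 = (-0.3916, +0.9202)
  (0,1): δ = 118.26°  ·
  (0,2): δ = 77.70°  ·
  (0,3): δ = 30.12°  ·
  (0,4): δ = 35.10°  ·
  (0,5): δ = 106.34°  ·
  (1,2): δ = 139.44°  ·
  (1,3): δ = 91.86°  ·
  (1,4): δ = 26.64°  ·
  (1,5): δ = 44.60°  ·
  (2,3): δ = 132.42°  ·
  (2,4): δ = 67.20°  ·
  (2,5): δ = 4.04°  ✓
  (3,4): δ = 114.78°  ·
  (3,5): δ = 43.54°  ·
  (4,5): δ = 108.76°  ·
antipodal pairs: 1

count = 1; pairs: (2,5)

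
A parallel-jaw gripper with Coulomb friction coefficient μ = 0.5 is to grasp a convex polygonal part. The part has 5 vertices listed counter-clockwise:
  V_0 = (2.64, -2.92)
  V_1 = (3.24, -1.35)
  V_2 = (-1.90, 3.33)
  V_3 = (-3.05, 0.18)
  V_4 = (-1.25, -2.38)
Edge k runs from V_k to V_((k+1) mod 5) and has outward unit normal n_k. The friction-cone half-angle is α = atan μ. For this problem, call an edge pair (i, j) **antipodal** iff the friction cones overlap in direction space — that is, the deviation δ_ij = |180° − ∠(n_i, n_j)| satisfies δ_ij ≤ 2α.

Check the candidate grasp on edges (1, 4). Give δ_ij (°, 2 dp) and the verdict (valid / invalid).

δ = 34.41°, valid

α = atan 0.5 = 26.57°;  2α = 53.13°
edge 1: e_1 = (-5.14, +4.68);  n_1 = (+0.6732, +0.7394)
edge 4: e_4 = (+3.89, -0.54);  n_4 = (-0.1375, -0.9905)
∠(n_1, n_4) = 145.59°
δ = |180° − 145.59°| = 34.41°
34.41° ≤ 2α = 53.13°  →  valid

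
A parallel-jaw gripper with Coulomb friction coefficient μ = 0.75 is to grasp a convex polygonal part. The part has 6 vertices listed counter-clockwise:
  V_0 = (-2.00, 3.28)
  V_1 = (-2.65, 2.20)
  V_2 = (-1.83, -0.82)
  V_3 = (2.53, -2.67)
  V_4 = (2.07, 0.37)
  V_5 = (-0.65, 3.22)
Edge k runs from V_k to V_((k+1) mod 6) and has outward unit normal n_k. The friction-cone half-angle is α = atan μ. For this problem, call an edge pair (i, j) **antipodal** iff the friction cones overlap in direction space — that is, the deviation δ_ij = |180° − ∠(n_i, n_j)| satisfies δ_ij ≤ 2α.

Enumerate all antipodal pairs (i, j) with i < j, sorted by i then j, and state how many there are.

α = atan 0.75 = 36.87°;  2α = 73.74°
n_0 = (-0.8568, +0.5157)
n_1 = (-0.9651, -0.2620)
n_2 = (-0.3906, -0.9206)
n_3 = (+0.9887, +0.1496)
n_4 = (+0.7234, +0.6904)
n_5 = (+0.0444, +0.9990)
  (0,1): δ = 133.77°  ·
  (0,2): δ = 81.95°  ·
  (0,3): δ = 39.65°  ✓
  (0,4): δ = 74.70°  ·
  (0,5): δ = 118.50°  ·
  (1,2): δ = 128.18°  ·
  (1,3): δ = 6.59°  ✓
  (1,4): δ = 28.47°  ✓
  (1,5): δ = 72.26°  ✓
  (2,3): δ = 58.40°  ✓
  (2,4): δ = 23.34°  ✓
  (2,5): δ = 20.45°  ✓
  (3,4): δ = 144.94°  ·
  (3,5): δ = 101.15°  ·
  (4,5): δ = 136.21°  ·
antipodal pairs: 7

count = 7; pairs: (0,3), (1,3), (1,4), (1,5), (2,3), (2,4), (2,5)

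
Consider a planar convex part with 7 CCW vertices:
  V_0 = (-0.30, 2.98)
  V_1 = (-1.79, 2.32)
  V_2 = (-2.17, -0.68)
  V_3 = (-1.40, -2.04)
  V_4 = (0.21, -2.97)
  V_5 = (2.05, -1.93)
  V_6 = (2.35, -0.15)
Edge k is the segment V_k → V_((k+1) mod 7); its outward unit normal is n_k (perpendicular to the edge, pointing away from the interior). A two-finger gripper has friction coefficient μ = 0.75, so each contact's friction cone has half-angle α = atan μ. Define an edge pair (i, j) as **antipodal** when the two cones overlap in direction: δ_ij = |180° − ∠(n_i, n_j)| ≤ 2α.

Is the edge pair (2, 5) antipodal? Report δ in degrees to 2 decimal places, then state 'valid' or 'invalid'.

δ = 39.08°, valid

α = atan 0.75 = 36.87°;  2α = 73.74°
edge 2: e_2 = (+0.77, -1.36);  n_2 = (-0.8702, -0.4927)
edge 5: e_5 = (+0.30, +1.78);  n_5 = (+0.9861, -0.1662)
∠(n_2, n_5) = 140.92°
δ = |180° − 140.92°| = 39.08°
39.08° ≤ 2α = 73.74°  →  valid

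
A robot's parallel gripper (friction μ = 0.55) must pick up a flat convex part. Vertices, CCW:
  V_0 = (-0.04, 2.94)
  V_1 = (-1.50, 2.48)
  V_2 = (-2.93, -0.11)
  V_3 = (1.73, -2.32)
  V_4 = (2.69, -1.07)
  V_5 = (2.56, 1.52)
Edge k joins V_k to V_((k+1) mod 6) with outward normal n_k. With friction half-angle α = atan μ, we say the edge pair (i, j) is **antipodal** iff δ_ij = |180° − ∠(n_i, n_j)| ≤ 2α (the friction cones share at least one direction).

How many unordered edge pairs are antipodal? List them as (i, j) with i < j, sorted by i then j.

α = atan 0.55 = 28.81°;  2α = 57.62°
n_0 = (-0.3005, +0.9538)
n_1 = (-0.8754, +0.4833)
n_2 = (-0.4285, -0.9035)
n_3 = (+0.7931, -0.6091)
n_4 = (+0.9987, +0.0501)
n_5 = (+0.4793, +0.8776)
  (0,1): δ = 136.39°  ·
  (0,2): δ = 42.86°  ✓
  (0,3): δ = 34.99°  ✓
  (0,4): δ = 75.39°  ·
  (0,5): δ = 133.87°  ·
  (1,2): δ = 86.47°  ·
  (1,3): δ = 8.62°  ✓
  (1,4): δ = 31.78°  ✓
  (1,5): δ = 90.26°  ·
  (2,3): δ = 102.15°  ·
  (2,4): δ = 61.75°  ·
  (2,5): δ = 3.27°  ✓
  (3,4): δ = 139.60°  ·
  (3,5): δ = 81.12°  ·
  (4,5): δ = 121.51°  ·
antipodal pairs: 5

count = 5; pairs: (0,2), (0,3), (1,3), (1,4), (2,5)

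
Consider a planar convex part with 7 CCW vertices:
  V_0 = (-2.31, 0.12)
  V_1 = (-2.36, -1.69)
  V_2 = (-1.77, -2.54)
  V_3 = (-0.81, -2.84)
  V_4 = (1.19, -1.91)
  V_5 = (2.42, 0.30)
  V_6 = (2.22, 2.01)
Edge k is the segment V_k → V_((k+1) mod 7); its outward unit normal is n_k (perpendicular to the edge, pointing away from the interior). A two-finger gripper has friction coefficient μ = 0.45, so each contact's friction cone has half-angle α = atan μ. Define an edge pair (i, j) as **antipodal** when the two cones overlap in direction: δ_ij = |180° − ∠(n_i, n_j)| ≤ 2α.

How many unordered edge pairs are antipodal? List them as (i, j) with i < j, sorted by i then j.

count = 6; pairs: (0,4), (0,5), (1,5), (2,6), (3,6), (4,6)

α = atan 0.45 = 24.23°;  2α = 48.46°
n_0 = (-0.9996, +0.0276)
n_1 = (-0.8215, -0.5702)
n_2 = (-0.2983, -0.9545)
n_3 = (+0.4216, -0.9068)
n_4 = (+0.8738, -0.4863)
n_5 = (+0.9932, +0.1162)
n_6 = (-0.3850, +0.9229)
  (0,1): δ = 143.65°  ·
  (0,2): δ = 105.77°  ·
  (0,3): δ = 63.48°  ·
  (0,4): δ = 27.52°  ✓
  (0,5): δ = 8.25°  ✓
  (0,6): δ = 114.23°  ·
  (1,2): δ = 142.12°  ·
  (1,3): δ = 99.83°  ·
  (1,4): δ = 63.86°  ·
  (1,5): δ = 28.09°  ✓
  (1,6): δ = 77.88°  ·
  (2,3): δ = 137.71°  ·
  (2,4): δ = 101.74°  ·
  (2,5): δ = 65.98°  ·
  (2,6): δ = 40.00°  ✓
  (3,4): δ = 144.04°  ·
  (3,5): δ = 108.27°  ·
  (3,6): δ = 2.29°  ✓
  (4,5): δ = 144.23°  ·
  (4,6): δ = 38.25°  ✓
  (5,6): δ = 74.02°  ·
antipodal pairs: 6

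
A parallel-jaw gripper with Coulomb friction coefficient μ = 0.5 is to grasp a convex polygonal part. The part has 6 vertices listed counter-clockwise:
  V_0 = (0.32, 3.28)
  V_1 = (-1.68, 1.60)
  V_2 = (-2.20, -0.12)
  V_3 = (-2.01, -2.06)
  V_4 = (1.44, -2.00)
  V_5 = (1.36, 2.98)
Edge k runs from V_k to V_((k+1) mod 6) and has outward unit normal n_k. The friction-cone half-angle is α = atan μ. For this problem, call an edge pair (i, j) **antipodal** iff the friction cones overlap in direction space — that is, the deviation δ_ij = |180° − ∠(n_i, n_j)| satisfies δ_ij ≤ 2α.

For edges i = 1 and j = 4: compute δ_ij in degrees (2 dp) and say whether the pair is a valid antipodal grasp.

α = atan 0.5 = 26.57°;  2α = 53.13°
edge 1: e_1 = (-0.52, -1.72);  n_1 = (-0.9572, +0.2894)
edge 4: e_4 = (-0.08, +4.98);  n_4 = (+0.9999, +0.0161)
∠(n_1, n_4) = 162.26°
δ = |180° − 162.26°| = 17.74°
17.74° ≤ 2α = 53.13°  →  valid

δ = 17.74°, valid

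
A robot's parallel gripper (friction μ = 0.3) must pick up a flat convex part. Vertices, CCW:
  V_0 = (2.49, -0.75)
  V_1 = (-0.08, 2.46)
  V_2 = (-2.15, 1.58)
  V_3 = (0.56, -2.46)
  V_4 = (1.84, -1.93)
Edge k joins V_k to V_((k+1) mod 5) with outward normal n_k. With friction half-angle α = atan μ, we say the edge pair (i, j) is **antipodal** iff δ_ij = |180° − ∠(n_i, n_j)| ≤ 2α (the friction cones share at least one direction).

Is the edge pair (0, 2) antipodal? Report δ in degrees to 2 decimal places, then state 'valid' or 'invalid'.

δ = 4.83°, valid

α = atan 0.3 = 16.70°;  2α = 33.40°
edge 0: e_0 = (-2.57, +3.21);  n_0 = (+0.7806, +0.6250)
edge 2: e_2 = (+2.71, -4.04);  n_2 = (-0.8305, -0.5571)
∠(n_0, n_2) = 175.17°
δ = |180° − 175.17°| = 4.83°
4.83° ≤ 2α = 33.40°  →  valid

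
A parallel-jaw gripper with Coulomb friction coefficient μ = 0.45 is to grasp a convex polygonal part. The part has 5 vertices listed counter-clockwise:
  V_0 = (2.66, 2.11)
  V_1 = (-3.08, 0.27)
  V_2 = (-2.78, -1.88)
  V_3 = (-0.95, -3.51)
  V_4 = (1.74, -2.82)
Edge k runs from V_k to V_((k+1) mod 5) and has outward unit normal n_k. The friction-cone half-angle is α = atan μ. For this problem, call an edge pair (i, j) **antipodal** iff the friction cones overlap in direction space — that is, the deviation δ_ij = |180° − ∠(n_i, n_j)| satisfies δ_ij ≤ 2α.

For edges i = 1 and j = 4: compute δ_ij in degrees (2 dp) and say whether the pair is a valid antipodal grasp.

δ = 18.51°, valid

α = atan 0.45 = 24.23°;  2α = 48.46°
edge 1: e_1 = (+0.30, -2.15);  n_1 = (-0.9904, -0.1382)
edge 4: e_4 = (+0.92, +4.93);  n_4 = (+0.9830, -0.1834)
∠(n_1, n_4) = 161.49°
δ = |180° − 161.49°| = 18.51°
18.51° ≤ 2α = 48.46°  →  valid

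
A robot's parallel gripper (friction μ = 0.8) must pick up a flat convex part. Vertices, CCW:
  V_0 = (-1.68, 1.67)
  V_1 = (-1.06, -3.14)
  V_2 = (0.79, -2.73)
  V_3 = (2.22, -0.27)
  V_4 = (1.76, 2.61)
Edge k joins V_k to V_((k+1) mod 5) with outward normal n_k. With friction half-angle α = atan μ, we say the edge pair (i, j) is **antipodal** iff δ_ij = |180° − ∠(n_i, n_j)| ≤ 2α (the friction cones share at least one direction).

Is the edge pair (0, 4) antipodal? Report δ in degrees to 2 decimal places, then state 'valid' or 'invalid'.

α = atan 0.8 = 38.66°;  2α = 77.32°
edge 0: e_0 = (+0.62, -4.81);  n_0 = (-0.9918, -0.1278)
edge 4: e_4 = (-3.44, -0.94);  n_4 = (-0.2636, +0.9646)
∠(n_0, n_4) = 82.06°
δ = |180° − 82.06°| = 97.94°
97.94° > 2α = 77.32°  →  invalid

δ = 97.94°, invalid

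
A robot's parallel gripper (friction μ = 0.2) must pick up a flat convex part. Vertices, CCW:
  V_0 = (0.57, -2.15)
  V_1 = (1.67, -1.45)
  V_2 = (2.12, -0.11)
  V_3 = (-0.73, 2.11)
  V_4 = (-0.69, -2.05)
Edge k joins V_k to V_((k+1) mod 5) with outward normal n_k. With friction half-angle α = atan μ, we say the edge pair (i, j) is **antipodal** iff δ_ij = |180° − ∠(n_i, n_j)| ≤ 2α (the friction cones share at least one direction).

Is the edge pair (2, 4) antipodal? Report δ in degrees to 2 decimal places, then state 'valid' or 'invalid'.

α = atan 0.2 = 11.31°;  2α = 22.62°
edge 2: e_2 = (-2.85, +2.22);  n_2 = (+0.6145, +0.7889)
edge 4: e_4 = (+1.26, -0.10);  n_4 = (-0.0791, -0.9969)
∠(n_2, n_4) = 146.62°
δ = |180° − 146.62°| = 33.38°
33.38° > 2α = 22.62°  →  invalid

δ = 33.38°, invalid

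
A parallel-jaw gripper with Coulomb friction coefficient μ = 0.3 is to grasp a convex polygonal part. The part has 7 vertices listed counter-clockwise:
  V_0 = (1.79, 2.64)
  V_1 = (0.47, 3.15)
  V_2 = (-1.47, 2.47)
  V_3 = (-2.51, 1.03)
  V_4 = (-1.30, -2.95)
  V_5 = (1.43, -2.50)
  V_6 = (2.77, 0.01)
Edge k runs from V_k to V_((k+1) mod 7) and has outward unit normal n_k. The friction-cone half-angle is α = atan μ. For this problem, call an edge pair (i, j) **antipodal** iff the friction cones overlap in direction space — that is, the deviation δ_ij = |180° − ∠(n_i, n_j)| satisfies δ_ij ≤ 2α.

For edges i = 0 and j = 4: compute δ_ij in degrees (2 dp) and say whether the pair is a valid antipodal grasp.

α = atan 0.3 = 16.70°;  2α = 33.40°
edge 0: e_0 = (-1.32, +0.51);  n_0 = (+0.3604, +0.9328)
edge 4: e_4 = (+2.73, +0.45);  n_4 = (+0.1626, -0.9867)
∠(n_0, n_4) = 149.52°
δ = |180° − 149.52°| = 30.48°
30.48° ≤ 2α = 33.40°  →  valid

δ = 30.48°, valid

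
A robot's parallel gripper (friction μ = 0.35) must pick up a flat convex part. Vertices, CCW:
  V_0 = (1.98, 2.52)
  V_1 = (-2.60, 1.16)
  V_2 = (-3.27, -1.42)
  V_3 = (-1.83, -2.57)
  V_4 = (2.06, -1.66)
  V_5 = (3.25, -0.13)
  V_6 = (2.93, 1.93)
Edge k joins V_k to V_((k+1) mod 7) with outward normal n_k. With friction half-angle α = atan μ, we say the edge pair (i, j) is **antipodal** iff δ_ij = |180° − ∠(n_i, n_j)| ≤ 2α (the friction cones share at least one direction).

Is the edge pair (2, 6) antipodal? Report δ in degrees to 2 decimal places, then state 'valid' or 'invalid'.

δ = 6.77°, valid

α = atan 0.35 = 19.29°;  2α = 38.58°
edge 2: e_2 = (+1.44, -1.15);  n_2 = (-0.6240, -0.7814)
edge 6: e_6 = (-0.95, +0.59);  n_6 = (+0.5276, +0.8495)
∠(n_2, n_6) = 173.23°
δ = |180° − 173.23°| = 6.77°
6.77° ≤ 2α = 38.58°  →  valid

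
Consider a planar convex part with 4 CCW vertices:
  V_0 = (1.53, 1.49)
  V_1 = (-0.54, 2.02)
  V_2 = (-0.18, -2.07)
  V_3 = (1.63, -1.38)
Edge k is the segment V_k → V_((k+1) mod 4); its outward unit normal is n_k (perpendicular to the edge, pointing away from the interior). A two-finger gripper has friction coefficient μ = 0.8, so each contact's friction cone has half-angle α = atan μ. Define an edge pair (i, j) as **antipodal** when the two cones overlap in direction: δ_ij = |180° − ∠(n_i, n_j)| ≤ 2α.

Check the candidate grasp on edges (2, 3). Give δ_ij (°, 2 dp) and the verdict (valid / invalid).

δ = 108.87°, invalid

α = atan 0.8 = 38.66°;  2α = 77.32°
edge 2: e_2 = (+1.81, +0.69);  n_2 = (+0.3562, -0.9344)
edge 3: e_3 = (-0.10, +2.87);  n_3 = (+0.9994, +0.0348)
∠(n_2, n_3) = 71.13°
δ = |180° − 71.13°| = 108.87°
108.87° > 2α = 77.32°  →  invalid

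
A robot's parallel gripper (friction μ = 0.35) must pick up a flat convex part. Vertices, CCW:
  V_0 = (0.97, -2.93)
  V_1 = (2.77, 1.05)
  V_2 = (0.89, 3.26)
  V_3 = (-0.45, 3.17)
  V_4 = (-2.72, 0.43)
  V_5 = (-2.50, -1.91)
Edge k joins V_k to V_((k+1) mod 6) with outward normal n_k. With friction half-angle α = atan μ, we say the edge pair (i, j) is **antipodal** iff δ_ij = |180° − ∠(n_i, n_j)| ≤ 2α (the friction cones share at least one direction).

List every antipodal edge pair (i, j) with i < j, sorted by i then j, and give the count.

α = atan 0.35 = 19.29°;  2α = 38.58°
n_0 = (+0.9111, -0.4121)
n_1 = (+0.7617, +0.6479)
n_2 = (-0.0670, +0.9978)
n_3 = (-0.7701, +0.6380)
n_4 = (-0.9956, -0.0936)
n_5 = (-0.2820, -0.9594)
  (0,1): δ = 115.28°  ·
  (0,2): δ = 61.82°  ·
  (0,3): δ = 15.31°  ✓
  (0,4): δ = 29.71°  ✓
  (0,5): δ = 97.95°  ·
  (1,2): δ = 126.54°  ·
  (1,3): δ = 80.03°  ·
  (1,4): δ = 35.02°  ✓
  (1,5): δ = 33.23°  ✓
  (2,3): δ = 133.48°  ·
  (2,4): δ = 88.47°  ·
  (2,5): δ = 20.22°  ✓
  (3,4): δ = 134.99°  ·
  (3,5): δ = 66.74°  ·
  (4,5): δ = 111.75°  ·
antipodal pairs: 5

count = 5; pairs: (0,3), (0,4), (1,4), (1,5), (2,5)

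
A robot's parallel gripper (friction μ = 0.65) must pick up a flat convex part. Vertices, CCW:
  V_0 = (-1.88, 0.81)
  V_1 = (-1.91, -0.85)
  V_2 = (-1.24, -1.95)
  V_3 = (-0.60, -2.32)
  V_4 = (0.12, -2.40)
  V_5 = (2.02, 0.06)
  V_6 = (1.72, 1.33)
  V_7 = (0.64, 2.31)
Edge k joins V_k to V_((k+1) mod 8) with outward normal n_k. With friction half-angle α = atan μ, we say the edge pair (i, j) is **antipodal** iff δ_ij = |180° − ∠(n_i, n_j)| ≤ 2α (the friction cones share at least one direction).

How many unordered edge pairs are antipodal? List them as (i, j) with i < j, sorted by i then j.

α = atan 0.65 = 33.02°;  2α = 66.05°
n_0 = (-0.9998, +0.0181)
n_1 = (-0.8540, -0.5202)
n_2 = (-0.5005, -0.8657)
n_3 = (-0.1104, -0.9939)
n_4 = (+0.7914, -0.6113)
n_5 = (+0.9732, +0.2299)
n_6 = (+0.6720, +0.7406)
n_7 = (-0.5115, +0.8593)
  (0,1): δ = 147.62°  ·
  (0,2): δ = 119.00°  ·
  (0,3): δ = 95.30°  ·
  (0,4): δ = 36.65°  ✓
  (0,5): δ = 14.33°  ✓
  (0,6): δ = 48.81°  ✓
  (0,7): δ = 121.80°  ·
  (1,2): δ = 151.38°  ·
  (1,3): δ = 127.69°  ·
  (1,4): δ = 69.03°  ·
  (1,5): δ = 18.05°  ✓
  (1,6): δ = 16.43°  ✓
  (1,7): δ = 89.42°  ·
  (2,3): δ = 156.31°  ·
  (2,4): δ = 97.65°  ·
  (2,5): δ = 46.68°  ✓
  (2,6): δ = 12.19°  ✓
  (2,7): δ = 60.80°  ✓
  (3,4): δ = 121.34°  ·
  (3,5): δ = 70.37°  ·
  (3,6): δ = 35.88°  ✓
  (3,7): δ = 37.10°  ✓
  (4,5): δ = 129.03°  ·
  (4,6): δ = 94.54°  ·
  (4,7): δ = 21.56°  ✓
  (5,6): δ = 145.51°  ·
  (5,7): δ = 72.53°  ·
  (6,7): δ = 107.02°  ·
antipodal pairs: 11

count = 11; pairs: (0,4), (0,5), (0,6), (1,5), (1,6), (2,5), (2,6), (2,7), (3,6), (3,7), (4,7)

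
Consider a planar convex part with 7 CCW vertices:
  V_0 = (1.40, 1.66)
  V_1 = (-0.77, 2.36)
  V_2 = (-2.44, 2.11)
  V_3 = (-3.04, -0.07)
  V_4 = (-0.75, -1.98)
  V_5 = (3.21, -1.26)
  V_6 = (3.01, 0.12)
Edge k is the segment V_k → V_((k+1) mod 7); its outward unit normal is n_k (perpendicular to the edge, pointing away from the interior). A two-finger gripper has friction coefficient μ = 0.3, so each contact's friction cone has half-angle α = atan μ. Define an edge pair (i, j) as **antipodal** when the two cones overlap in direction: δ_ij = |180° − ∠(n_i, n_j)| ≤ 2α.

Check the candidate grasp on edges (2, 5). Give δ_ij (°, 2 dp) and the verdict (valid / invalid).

δ = 23.63°, valid

α = atan 0.3 = 16.70°;  2α = 33.40°
edge 2: e_2 = (-0.60, -2.18);  n_2 = (-0.9641, +0.2654)
edge 5: e_5 = (-0.20, +1.38);  n_5 = (+0.9897, +0.1434)
∠(n_2, n_5) = 156.37°
δ = |180° − 156.37°| = 23.63°
23.63° ≤ 2α = 33.40°  →  valid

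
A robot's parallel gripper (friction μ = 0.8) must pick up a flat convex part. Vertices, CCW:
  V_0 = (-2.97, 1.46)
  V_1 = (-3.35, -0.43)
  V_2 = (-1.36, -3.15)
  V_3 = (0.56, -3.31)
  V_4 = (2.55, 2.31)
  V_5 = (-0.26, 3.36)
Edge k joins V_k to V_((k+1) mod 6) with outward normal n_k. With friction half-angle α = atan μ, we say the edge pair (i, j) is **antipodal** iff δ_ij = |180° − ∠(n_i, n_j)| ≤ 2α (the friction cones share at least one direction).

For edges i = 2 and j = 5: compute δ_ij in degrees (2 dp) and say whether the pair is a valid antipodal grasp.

α = atan 0.8 = 38.66°;  2α = 77.32°
edge 2: e_2 = (+1.92, -0.16);  n_2 = (-0.0830, -0.9965)
edge 5: e_5 = (-2.71, -1.90);  n_5 = (-0.5741, +0.8188)
∠(n_2, n_5) = 140.20°
δ = |180° − 140.20°| = 39.80°
39.80° ≤ 2α = 77.32°  →  valid

δ = 39.80°, valid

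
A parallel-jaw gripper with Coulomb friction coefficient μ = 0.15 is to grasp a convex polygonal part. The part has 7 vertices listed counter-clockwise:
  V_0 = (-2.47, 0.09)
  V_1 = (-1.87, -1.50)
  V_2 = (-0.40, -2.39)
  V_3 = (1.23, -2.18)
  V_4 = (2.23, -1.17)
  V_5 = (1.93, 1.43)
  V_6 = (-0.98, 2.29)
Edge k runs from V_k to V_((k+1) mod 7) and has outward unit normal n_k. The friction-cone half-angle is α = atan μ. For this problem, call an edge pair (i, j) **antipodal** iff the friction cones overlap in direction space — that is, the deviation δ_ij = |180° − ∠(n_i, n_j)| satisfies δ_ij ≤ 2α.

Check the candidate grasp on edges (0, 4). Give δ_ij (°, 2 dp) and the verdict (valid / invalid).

α = atan 0.15 = 8.53°;  2α = 17.06°
edge 0: e_0 = (+0.60, -1.59);  n_0 = (-0.9356, -0.3531)
edge 4: e_4 = (-0.30, +2.60);  n_4 = (+0.9934, +0.1146)
∠(n_0, n_4) = 165.91°
δ = |180° − 165.91°| = 14.09°
14.09° ≤ 2α = 17.06°  →  valid

δ = 14.09°, valid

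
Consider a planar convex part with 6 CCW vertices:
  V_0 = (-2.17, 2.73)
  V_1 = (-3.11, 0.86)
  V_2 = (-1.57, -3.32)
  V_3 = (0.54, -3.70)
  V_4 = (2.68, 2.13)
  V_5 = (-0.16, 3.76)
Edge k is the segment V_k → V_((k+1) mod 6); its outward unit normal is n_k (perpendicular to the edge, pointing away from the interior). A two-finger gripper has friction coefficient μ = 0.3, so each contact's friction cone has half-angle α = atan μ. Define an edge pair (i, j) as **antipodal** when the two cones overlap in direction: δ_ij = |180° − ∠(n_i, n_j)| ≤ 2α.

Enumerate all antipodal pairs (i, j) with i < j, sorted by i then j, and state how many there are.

count = 2; pairs: (0,3), (2,4)

α = atan 0.3 = 16.70°;  2α = 33.40°
n_0 = (-0.8935, +0.4491)
n_1 = (-0.9383, -0.3457)
n_2 = (-0.1772, -0.9842)
n_3 = (+0.9388, -0.3446)
n_4 = (+0.4978, +0.8673)
n_5 = (-0.4560, +0.8900)
  (0,1): δ = 133.09°  ·
  (0,2): δ = 73.52°  ·
  (0,3): δ = 6.53°  ✓
  (0,4): δ = 86.83°  ·
  (0,5): δ = 143.82°  ·
  (1,2): δ = 120.43°  ·
  (1,3): δ = 40.38°  ·
  (1,4): δ = 39.92°  ·
  (1,5): δ = 96.91°  ·
  (2,3): δ = 99.95°  ·
  (2,4): δ = 19.64°  ✓
  (2,5): δ = 37.34°  ·
  (3,4): δ = 99.70°  ·
  (3,5): δ = 42.71°  ·
  (4,5): δ = 123.01°  ·
antipodal pairs: 2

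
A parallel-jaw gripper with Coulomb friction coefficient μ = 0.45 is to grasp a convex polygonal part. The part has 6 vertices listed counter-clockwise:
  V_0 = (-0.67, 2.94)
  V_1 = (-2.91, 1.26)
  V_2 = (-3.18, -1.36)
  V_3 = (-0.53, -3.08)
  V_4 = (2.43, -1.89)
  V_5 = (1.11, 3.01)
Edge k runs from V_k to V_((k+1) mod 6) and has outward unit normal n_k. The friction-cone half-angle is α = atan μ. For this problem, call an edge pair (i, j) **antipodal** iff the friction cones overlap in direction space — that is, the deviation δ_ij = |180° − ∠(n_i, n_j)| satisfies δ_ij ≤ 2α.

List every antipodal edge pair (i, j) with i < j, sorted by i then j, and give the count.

α = atan 0.45 = 24.23°;  2α = 48.46°
n_0 = (-0.6000, +0.8000)
n_1 = (-0.9947, +0.1025)
n_2 = (-0.5444, -0.8388)
n_3 = (+0.3730, -0.9278)
n_4 = (+0.9656, +0.2601)
n_5 = (-0.0393, +0.9992)
  (0,1): δ = 132.75°  ·
  (0,2): δ = 69.86°  ·
  (0,3): δ = 14.97°  ✓
  (0,4): δ = 68.21°  ·
  (0,5): δ = 145.38°  ·
  (1,2): δ = 117.10°  ·
  (1,3): δ = 62.21°  ·
  (1,4): δ = 20.96°  ✓
  (1,5): δ = 98.14°  ·
  (2,3): δ = 125.11°  ·
  (2,4): δ = 41.94°  ✓
  (2,5): δ = 35.24°  ✓
  (3,4): δ = 96.82°  ·
  (3,5): δ = 19.65°  ✓
  (4,5): δ = 102.82°  ·
antipodal pairs: 5

count = 5; pairs: (0,3), (1,4), (2,4), (2,5), (3,5)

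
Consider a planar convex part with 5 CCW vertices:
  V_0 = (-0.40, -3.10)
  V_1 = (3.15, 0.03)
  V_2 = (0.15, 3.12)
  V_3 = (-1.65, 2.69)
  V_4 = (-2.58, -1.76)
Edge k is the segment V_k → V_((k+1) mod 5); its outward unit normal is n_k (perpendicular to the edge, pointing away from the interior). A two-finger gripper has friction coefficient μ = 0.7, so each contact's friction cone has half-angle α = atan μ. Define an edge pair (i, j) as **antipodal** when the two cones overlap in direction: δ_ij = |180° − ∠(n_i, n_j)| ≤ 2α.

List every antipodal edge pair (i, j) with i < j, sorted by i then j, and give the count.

count = 5; pairs: (0,2), (0,3), (1,3), (1,4), (2,4)

α = atan 0.7 = 34.99°;  2α = 69.98°
n_0 = (+0.6613, -0.7501)
n_1 = (+0.7175, +0.6966)
n_2 = (-0.2324, +0.9726)
n_3 = (-0.9789, +0.2046)
n_4 = (-0.5237, -0.8519)
  (0,1): δ = 87.25°  ·
  (0,2): δ = 27.97°  ✓
  (0,3): δ = 36.79°  ✓
  (0,4): δ = 107.02°  ·
  (1,2): δ = 120.72°  ·
  (1,3): δ = 55.96°  ✓
  (1,4): δ = 14.27°  ✓
  (2,3): δ = 115.24°  ·
  (2,4): δ = 45.01°  ✓
  (3,4): δ = 109.77°  ·
antipodal pairs: 5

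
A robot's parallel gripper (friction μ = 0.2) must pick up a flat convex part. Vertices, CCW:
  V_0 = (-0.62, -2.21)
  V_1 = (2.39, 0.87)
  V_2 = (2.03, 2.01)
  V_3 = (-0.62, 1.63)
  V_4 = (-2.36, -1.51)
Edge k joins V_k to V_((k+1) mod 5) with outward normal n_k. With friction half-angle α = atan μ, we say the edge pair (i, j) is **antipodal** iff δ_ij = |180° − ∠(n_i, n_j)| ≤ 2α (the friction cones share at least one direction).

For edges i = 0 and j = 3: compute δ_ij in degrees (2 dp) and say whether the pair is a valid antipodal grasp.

α = atan 0.2 = 11.31°;  2α = 22.62°
edge 0: e_0 = (+3.01, +3.08);  n_0 = (+0.7152, -0.6989)
edge 3: e_3 = (-1.74, -3.14);  n_3 = (-0.8747, +0.4847)
∠(n_0, n_3) = 164.65°
δ = |180° − 164.65°| = 15.35°
15.35° ≤ 2α = 22.62°  →  valid

δ = 15.35°, valid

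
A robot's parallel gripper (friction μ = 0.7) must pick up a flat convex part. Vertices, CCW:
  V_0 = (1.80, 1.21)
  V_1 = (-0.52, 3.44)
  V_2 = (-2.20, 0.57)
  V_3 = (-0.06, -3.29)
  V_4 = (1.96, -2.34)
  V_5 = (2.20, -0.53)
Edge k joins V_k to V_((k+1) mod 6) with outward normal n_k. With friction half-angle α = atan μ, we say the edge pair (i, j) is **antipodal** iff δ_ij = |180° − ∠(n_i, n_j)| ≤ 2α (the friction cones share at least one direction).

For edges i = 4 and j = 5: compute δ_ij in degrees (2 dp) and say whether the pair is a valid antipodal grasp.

δ = 159.50°, invalid

α = atan 0.7 = 34.99°;  2α = 69.98°
edge 4: e_4 = (+0.24, +1.81);  n_4 = (+0.9913, -0.1314)
edge 5: e_5 = (-0.40, +1.74);  n_5 = (+0.9746, +0.2240)
∠(n_4, n_5) = 20.50°
δ = |180° − 20.50°| = 159.50°
159.50° > 2α = 69.98°  →  invalid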